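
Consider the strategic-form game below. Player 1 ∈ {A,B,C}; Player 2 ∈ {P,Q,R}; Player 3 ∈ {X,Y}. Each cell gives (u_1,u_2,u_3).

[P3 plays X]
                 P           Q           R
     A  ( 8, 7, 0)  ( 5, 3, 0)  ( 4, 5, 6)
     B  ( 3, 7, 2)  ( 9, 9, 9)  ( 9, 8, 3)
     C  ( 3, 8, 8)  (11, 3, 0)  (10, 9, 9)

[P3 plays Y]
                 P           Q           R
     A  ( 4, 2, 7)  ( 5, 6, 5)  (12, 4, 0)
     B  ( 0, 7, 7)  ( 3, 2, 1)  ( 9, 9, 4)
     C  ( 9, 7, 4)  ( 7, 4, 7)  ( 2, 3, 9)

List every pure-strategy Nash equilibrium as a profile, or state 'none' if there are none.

(A,P,X): not NE [P3→Y gives 7>0]
(A,P,Y): not NE [P1→C gives 9>4; P2→Q gives 6>2]
(A,Q,X): not NE [P1→C gives 11>5; P2→P gives 7>3; P3→Y gives 5>0]
(A,Q,Y): not NE [P1→C gives 7>5]
(A,R,X): not NE [P1→C gives 10>4; P2→P gives 7>5]
(A,R,Y): not NE [P2→Q gives 6>4; P3→X gives 6>0]
(B,P,X): not NE [P1→A gives 8>3; P2→Q gives 9>7; P3→Y gives 7>2]
(B,P,Y): not NE [P1→C gives 9>0; P2→R gives 9>7]
(B,Q,X): not NE [P1→C gives 11>9]
(B,Q,Y): not NE [P1→C gives 7>3; P2→R gives 9>2; P3→X gives 9>1]
(B,R,X): not NE [P1→C gives 10>9; P2→Q gives 9>8; P3→Y gives 4>3]
(B,R,Y): not NE [P1→A gives 12>9]
(C,P,X): not NE [P1→A gives 8>3; P2→R gives 9>8]
(C,P,Y): not NE [P3→X gives 8>4]
(C,Q,X): not NE [P2→R gives 9>3; P3→Y gives 7>0]
(C,Q,Y): not NE [P2→P gives 7>4]
(C,R,X): NE
(C,R,Y): not NE [P1→A gives 12>2; P2→P gives 7>3]

NE set: (C,R,X)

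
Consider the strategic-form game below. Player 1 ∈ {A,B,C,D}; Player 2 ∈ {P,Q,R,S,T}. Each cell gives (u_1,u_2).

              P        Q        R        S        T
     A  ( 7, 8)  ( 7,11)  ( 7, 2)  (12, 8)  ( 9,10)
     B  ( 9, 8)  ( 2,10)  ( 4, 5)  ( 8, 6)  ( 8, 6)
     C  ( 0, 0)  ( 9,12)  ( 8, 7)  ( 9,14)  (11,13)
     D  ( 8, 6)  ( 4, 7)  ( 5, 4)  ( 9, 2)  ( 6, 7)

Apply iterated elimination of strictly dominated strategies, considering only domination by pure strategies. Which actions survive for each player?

P2 drop P (Q beats it: A:11>8 B:10>8 C:12>0 D:7>6)
P1 drop B (A beats it: Q:7>2 R:7>4 S:12>8 T:9>8)
P1 drop D (A beats it: Q:7>4 R:7>5 S:12>9 T:9>6)
P2 drop R (Q beats it: A:11>2 C:12>7)
P1→{A,C} P2→{Q,S,T}

Remaining: P1:{A,C} P2:{Q,S,T}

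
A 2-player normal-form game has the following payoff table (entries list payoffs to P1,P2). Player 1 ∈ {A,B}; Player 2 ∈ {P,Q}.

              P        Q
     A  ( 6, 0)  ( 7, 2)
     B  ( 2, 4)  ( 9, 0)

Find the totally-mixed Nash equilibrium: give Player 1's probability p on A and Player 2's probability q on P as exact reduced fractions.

P1 indiff ⇒ q·6+(1-q)·7 = q·2+(1-q)·9 ⇒ q(4) = (1-q)(2) ⇒ q = 1/3
P2 indiff ⇒ p·0+(1-p)·4 = p·2+(1-p)·0 ⇒ p(-2) = (1-p)(-4) ⇒ p = 2/3

P1 mixes 2/3 on A; P2 mixes 1/3 on P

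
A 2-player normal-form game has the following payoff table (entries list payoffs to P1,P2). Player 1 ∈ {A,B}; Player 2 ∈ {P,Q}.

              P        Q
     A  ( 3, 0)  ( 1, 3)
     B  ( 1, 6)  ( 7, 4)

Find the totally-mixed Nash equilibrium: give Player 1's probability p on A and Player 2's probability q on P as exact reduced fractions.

(p,q) = (2/5, 3/4)

P1 indiff ⇒ q·3+(1-q)·1 = q·1+(1-q)·7 ⇒ q(2) = (1-q)(6) ⇒ q = 3/4
P2 indiff ⇒ p·0+(1-p)·6 = p·3+(1-p)·4 ⇒ p(-3) = (1-p)(-2) ⇒ p = 2/5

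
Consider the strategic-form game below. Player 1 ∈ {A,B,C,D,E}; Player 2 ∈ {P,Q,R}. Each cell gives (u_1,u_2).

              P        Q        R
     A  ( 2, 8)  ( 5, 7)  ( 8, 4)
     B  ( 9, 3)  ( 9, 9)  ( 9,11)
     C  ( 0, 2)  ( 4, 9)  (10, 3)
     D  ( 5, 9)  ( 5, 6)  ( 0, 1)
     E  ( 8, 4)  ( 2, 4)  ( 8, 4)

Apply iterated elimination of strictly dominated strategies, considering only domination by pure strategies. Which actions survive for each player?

P1 drop A (B beats it: P:9>2 Q:9>5 R:9>8)
P1 drop D (B beats it: P:9>5 Q:9>5 R:9>0)
P1 drop E (B beats it: P:9>8 Q:9>2 R:9>8)
P2 drop P (Q beats it: B:9>3 C:9>2)
P1→{B,C} P2→{Q,R}

IESDS → P1:{B,C} P2:{Q,R}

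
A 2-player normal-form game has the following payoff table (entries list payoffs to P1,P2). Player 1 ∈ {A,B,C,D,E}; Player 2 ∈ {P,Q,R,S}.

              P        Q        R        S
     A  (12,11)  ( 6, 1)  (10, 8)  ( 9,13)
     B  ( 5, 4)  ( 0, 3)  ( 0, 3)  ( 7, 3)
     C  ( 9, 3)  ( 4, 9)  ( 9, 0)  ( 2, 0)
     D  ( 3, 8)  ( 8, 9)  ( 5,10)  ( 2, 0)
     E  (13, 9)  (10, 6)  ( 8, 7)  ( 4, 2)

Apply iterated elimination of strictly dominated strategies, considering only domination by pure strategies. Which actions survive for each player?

P1 drop B (A beats it: P:12>5 Q:6>0 R:10>0 S:9>7)
P1 drop C (A beats it: P:12>9 Q:6>4 R:10>9 S:9>2)
P1 drop D (E beats it: P:13>3 Q:10>8 R:8>5 S:4>2)
P2 drop Q (P beats it: A:11>1 E:9>6)
P2 drop R (P beats it: A:11>8 E:9>7)
P1→{A,E} P2→{P,S}

Remaining: P1:{A,E} P2:{P,S}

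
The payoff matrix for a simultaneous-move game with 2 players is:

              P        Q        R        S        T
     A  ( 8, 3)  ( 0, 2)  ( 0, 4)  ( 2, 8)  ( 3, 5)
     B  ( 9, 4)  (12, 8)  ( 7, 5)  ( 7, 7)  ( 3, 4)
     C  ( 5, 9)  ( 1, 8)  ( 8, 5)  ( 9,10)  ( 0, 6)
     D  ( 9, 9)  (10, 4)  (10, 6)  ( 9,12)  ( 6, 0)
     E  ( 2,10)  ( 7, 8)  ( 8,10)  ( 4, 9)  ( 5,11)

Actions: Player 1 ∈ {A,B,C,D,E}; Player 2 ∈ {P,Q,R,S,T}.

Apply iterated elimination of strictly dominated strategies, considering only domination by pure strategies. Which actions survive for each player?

P1 drop A (D beats it: P:9>8 Q:10>0 R:10>0 S:9>2 T:6>3)
P1 drop E (D beats it: P:9>2 Q:10>7 R:10>8 S:9>4 T:6>5)
P2 drop P (S beats it: B:7>4 C:10>9 D:12>9)
P2 drop R (S beats it: B:7>5 C:10>5 D:12>6)
P2 drop T (Q beats it: B:8>4 C:8>6 D:4>0)
P1→{B,C,D} P2→{Q,S}

Survivors P1:{B,C,D} P2:{Q,S}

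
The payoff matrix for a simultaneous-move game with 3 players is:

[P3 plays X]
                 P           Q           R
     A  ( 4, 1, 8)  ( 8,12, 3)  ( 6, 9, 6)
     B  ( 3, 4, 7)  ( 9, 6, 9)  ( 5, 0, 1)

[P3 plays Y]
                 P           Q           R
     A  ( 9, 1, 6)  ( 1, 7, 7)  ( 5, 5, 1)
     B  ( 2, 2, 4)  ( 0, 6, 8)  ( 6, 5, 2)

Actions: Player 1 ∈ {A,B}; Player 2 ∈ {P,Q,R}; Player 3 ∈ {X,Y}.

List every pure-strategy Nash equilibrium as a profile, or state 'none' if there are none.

(A,P,X): not NE [P2→Q gives 12>1]
(A,P,Y): not NE [P2→Q gives 7>1; P3→X gives 8>6]
(A,Q,X): not NE [P1→B gives 9>8; P3→Y gives 7>3]
(A,Q,Y): NE
(A,R,X): not NE [P2→Q gives 12>9]
(A,R,Y): not NE [P1→B gives 6>5; P2→Q gives 7>5; P3→X gives 6>1]
(B,P,X): not NE [P1→A gives 4>3; P2→Q gives 6>4]
(B,P,Y): not NE [P1→A gives 9>2; P2→Q gives 6>2; P3→X gives 7>4]
(B,Q,X): NE
(B,Q,Y): not NE [P1→A gives 1>0; P3→X gives 9>8]
(B,R,X): not NE [P1→A gives 6>5; P2→Q gives 6>0; P3→Y gives 2>1]
(B,R,Y): not NE [P2→Q gives 6>5]

NE set: (A,Q,Y), (B,Q,X)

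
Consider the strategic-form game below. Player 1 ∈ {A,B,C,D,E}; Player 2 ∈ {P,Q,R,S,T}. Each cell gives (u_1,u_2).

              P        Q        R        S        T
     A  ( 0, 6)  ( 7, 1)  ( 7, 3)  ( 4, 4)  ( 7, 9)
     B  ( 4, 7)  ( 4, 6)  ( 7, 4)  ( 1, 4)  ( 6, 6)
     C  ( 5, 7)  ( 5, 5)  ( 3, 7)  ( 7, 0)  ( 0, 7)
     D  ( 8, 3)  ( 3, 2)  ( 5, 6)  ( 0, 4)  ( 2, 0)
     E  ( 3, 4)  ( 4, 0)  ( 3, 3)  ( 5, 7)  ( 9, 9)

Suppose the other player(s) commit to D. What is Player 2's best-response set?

P2 best: {R}

u_2(P vs D) = 3
u_2(Q vs D) = 2
u_2(R vs D) = 6
u_2(S vs D) = 4
u_2(T vs D) = 0
max payoff 6 at {R}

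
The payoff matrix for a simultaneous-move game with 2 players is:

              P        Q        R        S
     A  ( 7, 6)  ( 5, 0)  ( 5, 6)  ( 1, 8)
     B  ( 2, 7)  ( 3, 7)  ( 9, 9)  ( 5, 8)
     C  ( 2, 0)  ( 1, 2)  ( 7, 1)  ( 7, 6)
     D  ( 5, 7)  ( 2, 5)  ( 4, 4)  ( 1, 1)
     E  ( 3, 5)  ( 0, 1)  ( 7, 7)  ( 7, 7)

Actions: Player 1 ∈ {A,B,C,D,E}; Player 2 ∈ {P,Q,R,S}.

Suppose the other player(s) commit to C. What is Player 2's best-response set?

BR_2 = {S}

u_2(P vs C) = 0
u_2(Q vs C) = 2
u_2(R vs C) = 1
u_2(S vs C) = 6
max payoff 6 at {S}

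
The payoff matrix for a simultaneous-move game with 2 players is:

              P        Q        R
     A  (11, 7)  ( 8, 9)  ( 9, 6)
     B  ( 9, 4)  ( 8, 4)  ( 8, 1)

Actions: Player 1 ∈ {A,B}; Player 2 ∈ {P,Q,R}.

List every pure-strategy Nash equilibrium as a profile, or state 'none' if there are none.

PSNE = {(A,Q), (B,Q)}

(A,P): not NE [P2→Q gives 9>7]
(A,Q): NE
(A,R): not NE [P2→Q gives 9>6]
(B,P): not NE [P1→A gives 11>9]
(B,Q): NE
(B,R): not NE [P1→A gives 9>8; P2→Q gives 4>1]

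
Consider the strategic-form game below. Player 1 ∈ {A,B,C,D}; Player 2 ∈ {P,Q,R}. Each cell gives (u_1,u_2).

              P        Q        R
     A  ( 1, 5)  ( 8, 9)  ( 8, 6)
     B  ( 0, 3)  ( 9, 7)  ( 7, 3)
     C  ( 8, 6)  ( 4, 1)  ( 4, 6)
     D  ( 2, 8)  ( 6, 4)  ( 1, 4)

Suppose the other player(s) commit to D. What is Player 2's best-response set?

argmax u_2 = {P}

u_2(P vs D) = 8
u_2(Q vs D) = 4
u_2(R vs D) = 4
max payoff 8 at {P}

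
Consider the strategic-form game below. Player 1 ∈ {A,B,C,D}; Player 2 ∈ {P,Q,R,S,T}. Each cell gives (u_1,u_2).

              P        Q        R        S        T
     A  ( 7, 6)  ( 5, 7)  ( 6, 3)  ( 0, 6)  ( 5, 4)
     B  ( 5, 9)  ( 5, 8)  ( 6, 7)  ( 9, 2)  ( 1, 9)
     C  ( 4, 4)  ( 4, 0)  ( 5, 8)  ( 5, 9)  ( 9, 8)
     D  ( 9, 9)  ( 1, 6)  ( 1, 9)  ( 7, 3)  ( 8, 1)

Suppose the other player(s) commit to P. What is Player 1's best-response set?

argmax u_1 = {D}

u_1(A vs P) = 7
u_1(B vs P) = 5
u_1(C vs P) = 4
u_1(D vs P) = 9
max payoff 9 at {D}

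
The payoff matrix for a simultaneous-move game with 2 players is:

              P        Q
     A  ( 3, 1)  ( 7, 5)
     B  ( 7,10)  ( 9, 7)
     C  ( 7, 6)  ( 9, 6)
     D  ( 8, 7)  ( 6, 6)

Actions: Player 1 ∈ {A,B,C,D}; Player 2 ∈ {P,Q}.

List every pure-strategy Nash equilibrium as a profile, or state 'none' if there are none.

PSNE = {(C,Q), (D,P)}

(A,P): not NE [P1→D gives 8>3; P2→Q gives 5>1]
(A,Q): not NE [P1→C gives 9>7]
(B,P): not NE [P1→D gives 8>7]
(B,Q): not NE [P2→P gives 10>7]
(C,P): not NE [P1→D gives 8>7]
(C,Q): NE
(D,P): NE
(D,Q): not NE [P1→C gives 9>6; P2→P gives 7>6]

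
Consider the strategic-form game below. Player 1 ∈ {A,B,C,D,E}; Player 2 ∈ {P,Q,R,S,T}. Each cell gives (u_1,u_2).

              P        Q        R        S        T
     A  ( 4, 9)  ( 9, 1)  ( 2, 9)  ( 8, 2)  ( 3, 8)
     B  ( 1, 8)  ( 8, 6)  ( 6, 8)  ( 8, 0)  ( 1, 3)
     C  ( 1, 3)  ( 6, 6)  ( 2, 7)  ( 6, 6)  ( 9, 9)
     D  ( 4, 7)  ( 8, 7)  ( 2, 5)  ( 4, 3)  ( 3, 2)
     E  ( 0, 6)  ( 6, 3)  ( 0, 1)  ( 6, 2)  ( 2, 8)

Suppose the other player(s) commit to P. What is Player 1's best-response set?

argmax u_1 = {A,D}

u_1(A vs P) = 4
u_1(B vs P) = 1
u_1(C vs P) = 1
u_1(D vs P) = 4
u_1(E vs P) = 0
max payoff 4 at {A,D}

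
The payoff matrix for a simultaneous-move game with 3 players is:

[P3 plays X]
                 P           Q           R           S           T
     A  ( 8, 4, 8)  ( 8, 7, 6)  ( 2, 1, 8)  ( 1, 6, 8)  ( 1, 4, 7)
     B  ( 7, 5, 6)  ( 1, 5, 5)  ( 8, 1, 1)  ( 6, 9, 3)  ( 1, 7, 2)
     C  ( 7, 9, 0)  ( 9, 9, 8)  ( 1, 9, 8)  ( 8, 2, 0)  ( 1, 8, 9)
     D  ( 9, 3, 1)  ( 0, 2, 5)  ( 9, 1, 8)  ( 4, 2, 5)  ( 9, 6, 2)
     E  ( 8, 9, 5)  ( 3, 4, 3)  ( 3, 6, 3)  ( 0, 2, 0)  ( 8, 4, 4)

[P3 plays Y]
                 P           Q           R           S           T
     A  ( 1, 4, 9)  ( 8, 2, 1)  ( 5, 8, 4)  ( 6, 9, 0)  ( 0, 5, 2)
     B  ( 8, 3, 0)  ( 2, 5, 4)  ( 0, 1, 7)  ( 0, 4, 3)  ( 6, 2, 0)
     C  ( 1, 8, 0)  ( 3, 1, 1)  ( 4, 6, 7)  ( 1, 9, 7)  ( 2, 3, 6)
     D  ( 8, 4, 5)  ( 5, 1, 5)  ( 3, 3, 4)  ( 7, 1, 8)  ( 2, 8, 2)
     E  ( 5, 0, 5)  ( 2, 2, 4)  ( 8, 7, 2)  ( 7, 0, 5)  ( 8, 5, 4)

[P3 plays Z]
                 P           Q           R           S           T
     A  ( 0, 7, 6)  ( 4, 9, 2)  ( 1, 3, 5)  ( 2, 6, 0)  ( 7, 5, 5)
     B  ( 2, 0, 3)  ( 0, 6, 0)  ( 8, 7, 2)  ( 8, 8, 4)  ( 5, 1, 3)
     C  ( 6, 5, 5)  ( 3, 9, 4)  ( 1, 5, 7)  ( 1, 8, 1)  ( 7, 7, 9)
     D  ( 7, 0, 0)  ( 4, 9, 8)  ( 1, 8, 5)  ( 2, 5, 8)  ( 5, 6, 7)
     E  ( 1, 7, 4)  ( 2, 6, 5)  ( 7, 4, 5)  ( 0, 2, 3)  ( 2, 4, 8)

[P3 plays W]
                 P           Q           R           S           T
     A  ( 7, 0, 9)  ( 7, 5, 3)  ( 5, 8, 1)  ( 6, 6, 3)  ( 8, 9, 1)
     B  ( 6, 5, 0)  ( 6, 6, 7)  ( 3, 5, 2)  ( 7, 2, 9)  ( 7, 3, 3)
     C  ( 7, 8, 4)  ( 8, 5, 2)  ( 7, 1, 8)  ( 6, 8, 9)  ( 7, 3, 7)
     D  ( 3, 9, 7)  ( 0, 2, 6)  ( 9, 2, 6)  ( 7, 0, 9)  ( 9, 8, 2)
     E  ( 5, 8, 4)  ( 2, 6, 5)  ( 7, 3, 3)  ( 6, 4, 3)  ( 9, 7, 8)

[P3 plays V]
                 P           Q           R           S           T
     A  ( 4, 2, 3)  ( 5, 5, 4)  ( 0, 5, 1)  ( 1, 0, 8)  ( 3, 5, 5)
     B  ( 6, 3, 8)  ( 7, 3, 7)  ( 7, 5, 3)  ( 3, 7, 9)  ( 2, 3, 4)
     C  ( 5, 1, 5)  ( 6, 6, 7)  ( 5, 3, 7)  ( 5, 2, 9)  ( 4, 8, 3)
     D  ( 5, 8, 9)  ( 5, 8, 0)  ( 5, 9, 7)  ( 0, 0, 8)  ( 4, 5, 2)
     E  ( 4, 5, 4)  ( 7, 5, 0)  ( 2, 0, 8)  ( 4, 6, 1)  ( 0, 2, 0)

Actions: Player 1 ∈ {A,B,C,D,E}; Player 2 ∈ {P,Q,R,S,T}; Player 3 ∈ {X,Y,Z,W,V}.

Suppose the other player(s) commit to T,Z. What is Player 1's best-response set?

u_1(A vs T,Z) = 7
u_1(B vs T,Z) = 5
u_1(C vs T,Z) = 7
u_1(D vs T,Z) = 5
u_1(E vs T,Z) = 2
max payoff 7 at {A,C}

argmax u_1 = {A,C}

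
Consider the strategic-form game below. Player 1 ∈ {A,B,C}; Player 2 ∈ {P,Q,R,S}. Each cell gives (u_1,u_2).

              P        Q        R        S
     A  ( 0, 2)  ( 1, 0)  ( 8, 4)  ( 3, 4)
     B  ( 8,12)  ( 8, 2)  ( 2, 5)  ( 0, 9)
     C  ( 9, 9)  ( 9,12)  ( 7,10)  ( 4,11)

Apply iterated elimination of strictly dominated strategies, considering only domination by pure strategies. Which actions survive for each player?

IESDS → P1:{A,C} P2:{Q,R,S}

P1 drop B (C beats it: P:9>8 Q:9>8 R:7>2 S:4>0)
P2 drop P (R beats it: A:4>2 C:10>9)
P1→{A,C} P2→{Q,R,S}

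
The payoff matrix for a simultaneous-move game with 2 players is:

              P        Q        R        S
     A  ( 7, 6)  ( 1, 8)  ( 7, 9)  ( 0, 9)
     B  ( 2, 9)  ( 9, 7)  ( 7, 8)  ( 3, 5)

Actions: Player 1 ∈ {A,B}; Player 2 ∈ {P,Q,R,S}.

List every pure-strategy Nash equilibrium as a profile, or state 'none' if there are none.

NE set: (A,R)

(A,P): not NE [P2→S gives 9>6]
(A,Q): not NE [P1→B gives 9>1; P2→S gives 9>8]
(A,R): NE
(A,S): not NE [P1→B gives 3>0]
(B,P): not NE [P1→A gives 7>2]
(B,Q): not NE [P2→P gives 9>7]
(B,R): not NE [P2→P gives 9>8]
(B,S): not NE [P2→P gives 9>5]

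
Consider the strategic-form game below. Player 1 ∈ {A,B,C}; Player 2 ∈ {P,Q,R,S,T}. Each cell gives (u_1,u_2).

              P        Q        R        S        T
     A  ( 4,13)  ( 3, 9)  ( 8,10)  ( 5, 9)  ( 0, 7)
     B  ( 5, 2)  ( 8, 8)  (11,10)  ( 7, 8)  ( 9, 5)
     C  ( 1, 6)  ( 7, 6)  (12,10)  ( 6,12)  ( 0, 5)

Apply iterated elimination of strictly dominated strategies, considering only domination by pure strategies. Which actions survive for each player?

Remaining: P1:{B,C} P2:{R,S}

P1 drop A (B beats it: P:5>4 Q:8>3 R:11>8 S:7>5 T:9>0)
P2 drop P (R beats it: B:10>2 C:10>6)
P2 drop Q (R beats it: B:10>8 C:10>6)
P2 drop T (R beats it: B:10>5 C:10>5)
P1→{B,C} P2→{R,S}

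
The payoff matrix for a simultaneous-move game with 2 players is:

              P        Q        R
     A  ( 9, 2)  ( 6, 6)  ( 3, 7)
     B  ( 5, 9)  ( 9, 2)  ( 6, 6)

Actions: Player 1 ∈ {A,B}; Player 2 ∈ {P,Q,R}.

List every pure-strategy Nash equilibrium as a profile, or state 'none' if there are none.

(A,P): not NE [P2→R gives 7>2]
(A,Q): not NE [P1→B gives 9>6; P2→R gives 7>6]
(A,R): not NE [P1→B gives 6>3]
(B,P): not NE [P1→A gives 9>5]
(B,Q): not NE [P2→P gives 9>2]
(B,R): not NE [P2→P gives 9>6]

Equilibria: none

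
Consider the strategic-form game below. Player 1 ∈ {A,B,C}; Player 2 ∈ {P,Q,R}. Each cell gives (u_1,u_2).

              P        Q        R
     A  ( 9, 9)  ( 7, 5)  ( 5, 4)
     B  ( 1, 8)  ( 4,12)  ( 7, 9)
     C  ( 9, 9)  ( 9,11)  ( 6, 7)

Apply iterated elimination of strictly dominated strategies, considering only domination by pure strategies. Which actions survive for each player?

P2 drop R (Q beats it: A:5>4 B:12>9 C:11>7)
P1 drop B (A beats it: P:9>1 Q:7>4)
P1→{A,C} P2→{P,Q}

Remaining: P1:{A,C} P2:{P,Q}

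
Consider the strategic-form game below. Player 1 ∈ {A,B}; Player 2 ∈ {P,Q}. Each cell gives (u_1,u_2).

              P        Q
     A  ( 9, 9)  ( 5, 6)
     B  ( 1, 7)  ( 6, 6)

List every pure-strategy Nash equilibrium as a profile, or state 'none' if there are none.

(A,P): NE
(A,Q): not NE [P1→B gives 6>5; P2→P gives 9>6]
(B,P): not NE [P1→A gives 9>1]
(B,Q): not NE [P2→P gives 7>6]

NE set: (A,P)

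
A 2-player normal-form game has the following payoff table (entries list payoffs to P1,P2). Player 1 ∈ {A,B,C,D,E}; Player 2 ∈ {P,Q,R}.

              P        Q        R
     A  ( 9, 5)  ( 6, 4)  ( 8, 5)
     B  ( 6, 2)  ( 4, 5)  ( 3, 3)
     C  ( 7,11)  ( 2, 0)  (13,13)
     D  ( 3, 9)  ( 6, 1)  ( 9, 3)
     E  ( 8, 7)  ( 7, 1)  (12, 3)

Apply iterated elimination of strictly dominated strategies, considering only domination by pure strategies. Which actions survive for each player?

Survivors P1:{A,C,E} P2:{P,R}

P1 drop B (A beats it: P:9>6 Q:6>4 R:8>3)
P1 drop D (E beats it: P:8>3 Q:7>6 R:12>9)
P2 drop Q (P beats it: A:5>4 C:11>0 E:7>1)
P1→{A,C,E} P2→{P,R}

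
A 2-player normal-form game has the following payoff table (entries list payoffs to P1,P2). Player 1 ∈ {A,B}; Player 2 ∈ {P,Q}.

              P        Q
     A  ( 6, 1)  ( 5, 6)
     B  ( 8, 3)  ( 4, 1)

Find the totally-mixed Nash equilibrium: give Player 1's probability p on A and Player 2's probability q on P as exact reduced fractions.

P1 indiff ⇒ q·6+(1-q)·5 = q·8+(1-q)·4 ⇒ q(-2) = (1-q)(-1) ⇒ q = 1/3
P2 indiff ⇒ p·1+(1-p)·3 = p·6+(1-p)·1 ⇒ p(-5) = (1-p)(-2) ⇒ p = 2/7

(p,q) = (2/7, 1/3)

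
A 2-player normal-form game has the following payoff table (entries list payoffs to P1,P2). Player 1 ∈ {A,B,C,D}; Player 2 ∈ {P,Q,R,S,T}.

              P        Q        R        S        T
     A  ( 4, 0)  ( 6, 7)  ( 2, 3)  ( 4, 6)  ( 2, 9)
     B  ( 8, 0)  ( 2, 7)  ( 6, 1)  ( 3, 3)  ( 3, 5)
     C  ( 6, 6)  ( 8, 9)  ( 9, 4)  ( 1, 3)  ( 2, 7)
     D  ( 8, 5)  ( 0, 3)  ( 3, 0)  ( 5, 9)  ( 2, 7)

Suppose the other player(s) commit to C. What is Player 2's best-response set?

BR_2 = {Q}

u_2(P vs C) = 6
u_2(Q vs C) = 9
u_2(R vs C) = 4
u_2(S vs C) = 3
u_2(T vs C) = 7
max payoff 9 at {Q}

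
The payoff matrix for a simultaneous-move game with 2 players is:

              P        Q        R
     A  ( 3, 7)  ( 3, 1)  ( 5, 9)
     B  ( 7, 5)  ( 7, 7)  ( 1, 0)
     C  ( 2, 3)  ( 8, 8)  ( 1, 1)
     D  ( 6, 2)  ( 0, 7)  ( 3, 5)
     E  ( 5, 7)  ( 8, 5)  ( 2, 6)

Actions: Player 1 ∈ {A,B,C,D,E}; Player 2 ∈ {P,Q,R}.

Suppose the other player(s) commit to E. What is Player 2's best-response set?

u_2(P vs E) = 7
u_2(Q vs E) = 5
u_2(R vs E) = 6
max payoff 7 at {P}

BR_2 = {P}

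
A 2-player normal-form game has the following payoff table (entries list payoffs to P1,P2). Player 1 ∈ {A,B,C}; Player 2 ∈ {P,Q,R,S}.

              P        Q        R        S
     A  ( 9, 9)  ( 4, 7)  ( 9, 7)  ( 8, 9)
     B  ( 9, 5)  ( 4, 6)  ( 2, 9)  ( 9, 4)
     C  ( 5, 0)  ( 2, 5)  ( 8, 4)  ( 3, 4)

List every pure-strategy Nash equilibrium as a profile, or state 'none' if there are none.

(A,P): NE
(A,Q): not NE [P2→S gives 9>7]
(A,R): not NE [P2→S gives 9>7]
(A,S): not NE [P1→B gives 9>8]
(B,P): not NE [P2→R gives 9>5]
(B,Q): not NE [P2→R gives 9>6]
(B,R): not NE [P1→A gives 9>2]
(B,S): not NE [P2→R gives 9>4]
(C,P): not NE [P1→B gives 9>5; P2→Q gives 5>0]
(C,Q): not NE [P1→B gives 4>2]
(C,R): not NE [P1→A gives 9>8; P2→Q gives 5>4]
(C,S): not NE [P1→B gives 9>3; P2→Q gives 5>4]

Nash profiles: (A,P)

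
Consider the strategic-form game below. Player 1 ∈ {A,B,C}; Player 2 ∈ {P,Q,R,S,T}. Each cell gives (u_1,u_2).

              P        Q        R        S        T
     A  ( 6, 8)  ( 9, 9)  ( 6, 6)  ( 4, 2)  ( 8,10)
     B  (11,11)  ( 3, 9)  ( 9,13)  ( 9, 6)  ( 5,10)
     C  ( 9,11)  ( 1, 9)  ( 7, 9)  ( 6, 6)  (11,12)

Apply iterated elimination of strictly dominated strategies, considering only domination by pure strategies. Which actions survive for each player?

P2 drop Q (T beats it: A:10>9 B:10>9 C:12>9)
P1 drop A (C beats it: P:9>6 R:7>6 S:6>4 T:11>8)
P2 drop S (P beats it: B:11>6 C:11>6)
P1→{B,C} P2→{P,R,T}

Survivors P1:{B,C} P2:{P,R,T}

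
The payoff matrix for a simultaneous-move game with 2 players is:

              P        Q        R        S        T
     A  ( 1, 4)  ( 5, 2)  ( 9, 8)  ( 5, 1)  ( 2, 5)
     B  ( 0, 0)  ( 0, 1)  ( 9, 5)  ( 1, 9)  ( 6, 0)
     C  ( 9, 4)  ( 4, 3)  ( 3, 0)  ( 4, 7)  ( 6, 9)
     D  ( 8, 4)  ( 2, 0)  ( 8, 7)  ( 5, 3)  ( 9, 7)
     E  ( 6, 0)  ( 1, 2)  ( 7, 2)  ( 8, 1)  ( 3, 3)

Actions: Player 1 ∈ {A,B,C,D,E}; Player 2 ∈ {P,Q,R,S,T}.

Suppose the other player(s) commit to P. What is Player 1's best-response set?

u_1(A vs P) = 1
u_1(B vs P) = 0
u_1(C vs P) = 9
u_1(D vs P) = 8
u_1(E vs P) = 6
max payoff 9 at {C}

P1 best: {C}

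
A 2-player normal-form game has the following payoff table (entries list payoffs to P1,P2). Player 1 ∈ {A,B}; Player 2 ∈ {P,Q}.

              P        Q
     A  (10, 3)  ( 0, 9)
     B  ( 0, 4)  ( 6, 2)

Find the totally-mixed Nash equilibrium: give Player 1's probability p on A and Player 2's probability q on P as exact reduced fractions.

P1 indiff ⇒ q·10+(1-q)·0 = q·0+(1-q)·6 ⇒ q(10) = (1-q)(6) ⇒ q = 3/8
P2 indiff ⇒ p·3+(1-p)·4 = p·9+(1-p)·2 ⇒ p(-6) = (1-p)(-2) ⇒ p = 1/4

(p,q) = (1/4, 3/8)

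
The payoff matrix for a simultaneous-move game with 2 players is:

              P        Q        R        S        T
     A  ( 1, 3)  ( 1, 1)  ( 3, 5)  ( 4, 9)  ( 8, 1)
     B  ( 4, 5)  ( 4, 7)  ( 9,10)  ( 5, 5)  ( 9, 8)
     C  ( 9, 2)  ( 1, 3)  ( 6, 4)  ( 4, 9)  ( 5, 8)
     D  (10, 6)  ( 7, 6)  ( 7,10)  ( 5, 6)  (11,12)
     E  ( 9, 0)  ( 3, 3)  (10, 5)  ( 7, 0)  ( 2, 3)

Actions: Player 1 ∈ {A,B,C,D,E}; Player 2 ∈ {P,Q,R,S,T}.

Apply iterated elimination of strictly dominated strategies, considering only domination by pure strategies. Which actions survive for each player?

P1 drop A (B beats it: P:4>1 Q:4>1 R:9>3 S:5>4 T:9>8)
P1 drop C (D beats it: P:10>9 Q:7>1 R:7>6 S:5>4 T:11>5)
P2 drop P (R beats it: B:10>5 D:10>6 E:5>0)
P2 drop Q (R beats it: B:10>7 D:10>6 E:5>3)
P2 drop S (R beats it: B:10>5 D:10>6 E:5>0)
P1→{B,D,E} P2→{R,T}

IESDS → P1:{B,D,E} P2:{R,T}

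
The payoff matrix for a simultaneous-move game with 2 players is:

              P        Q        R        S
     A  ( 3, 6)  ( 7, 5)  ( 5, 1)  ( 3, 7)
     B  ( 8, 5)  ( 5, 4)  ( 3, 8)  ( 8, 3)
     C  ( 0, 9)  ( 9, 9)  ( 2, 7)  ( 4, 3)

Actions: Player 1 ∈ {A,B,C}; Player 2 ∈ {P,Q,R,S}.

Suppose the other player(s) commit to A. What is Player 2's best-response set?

P2 best: {S}

u_2(P vs A) = 6
u_2(Q vs A) = 5
u_2(R vs A) = 1
u_2(S vs A) = 7
max payoff 7 at {S}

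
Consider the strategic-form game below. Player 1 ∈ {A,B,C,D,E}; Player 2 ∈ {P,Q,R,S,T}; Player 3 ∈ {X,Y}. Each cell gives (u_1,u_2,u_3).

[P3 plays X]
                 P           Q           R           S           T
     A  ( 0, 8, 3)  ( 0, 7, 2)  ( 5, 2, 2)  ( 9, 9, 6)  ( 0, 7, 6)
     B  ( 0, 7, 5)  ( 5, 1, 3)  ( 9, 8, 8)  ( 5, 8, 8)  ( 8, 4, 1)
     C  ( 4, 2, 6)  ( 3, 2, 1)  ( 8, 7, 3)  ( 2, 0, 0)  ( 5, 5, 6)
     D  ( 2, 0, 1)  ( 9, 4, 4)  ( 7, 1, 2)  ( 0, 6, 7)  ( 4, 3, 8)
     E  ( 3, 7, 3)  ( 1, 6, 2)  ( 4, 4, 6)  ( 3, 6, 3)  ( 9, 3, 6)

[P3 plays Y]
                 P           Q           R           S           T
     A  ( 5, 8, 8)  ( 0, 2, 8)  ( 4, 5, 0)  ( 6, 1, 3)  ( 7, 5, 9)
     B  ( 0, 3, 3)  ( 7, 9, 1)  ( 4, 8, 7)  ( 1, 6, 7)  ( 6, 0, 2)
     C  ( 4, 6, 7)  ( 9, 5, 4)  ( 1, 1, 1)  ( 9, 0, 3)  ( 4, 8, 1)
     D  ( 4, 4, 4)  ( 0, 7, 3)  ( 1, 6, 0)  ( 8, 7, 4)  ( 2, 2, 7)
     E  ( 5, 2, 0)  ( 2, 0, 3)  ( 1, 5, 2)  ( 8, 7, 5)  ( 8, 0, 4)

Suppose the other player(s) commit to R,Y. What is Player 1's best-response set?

u_1(A vs R,Y) = 4
u_1(B vs R,Y) = 4
u_1(C vs R,Y) = 1
u_1(D vs R,Y) = 1
u_1(E vs R,Y) = 1
max payoff 4 at {A,B}

P1 best: {A,B}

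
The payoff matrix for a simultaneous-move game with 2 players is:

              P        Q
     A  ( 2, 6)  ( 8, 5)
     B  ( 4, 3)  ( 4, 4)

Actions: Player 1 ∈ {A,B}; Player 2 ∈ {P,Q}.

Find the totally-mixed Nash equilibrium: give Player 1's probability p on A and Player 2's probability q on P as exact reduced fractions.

P1 mixes 1/2 on A; P2 mixes 2/3 on P

P1 indiff ⇒ q·2+(1-q)·8 = q·4+(1-q)·4 ⇒ q(-2) = (1-q)(-4) ⇒ q = 2/3
P2 indiff ⇒ p·6+(1-p)·3 = p·5+(1-p)·4 ⇒ p(1) = (1-p)(1) ⇒ p = 1/2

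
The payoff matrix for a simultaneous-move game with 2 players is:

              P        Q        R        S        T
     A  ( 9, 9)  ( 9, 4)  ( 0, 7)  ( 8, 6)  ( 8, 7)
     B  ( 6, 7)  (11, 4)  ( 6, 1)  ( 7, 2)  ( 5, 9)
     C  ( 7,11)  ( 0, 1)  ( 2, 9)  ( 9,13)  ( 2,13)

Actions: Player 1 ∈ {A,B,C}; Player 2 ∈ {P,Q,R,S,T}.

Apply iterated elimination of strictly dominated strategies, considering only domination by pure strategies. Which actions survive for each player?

IESDS → P1:{A,C} P2:{P,S,T}

P2 drop Q (P beats it: A:9>4 B:7>4 C:11>1)
P2 drop R (P beats it: A:9>7 B:7>1 C:11>9)
P1 drop B (A beats it: P:9>6 S:8>7 T:8>5)
P1→{A,C} P2→{P,S,T}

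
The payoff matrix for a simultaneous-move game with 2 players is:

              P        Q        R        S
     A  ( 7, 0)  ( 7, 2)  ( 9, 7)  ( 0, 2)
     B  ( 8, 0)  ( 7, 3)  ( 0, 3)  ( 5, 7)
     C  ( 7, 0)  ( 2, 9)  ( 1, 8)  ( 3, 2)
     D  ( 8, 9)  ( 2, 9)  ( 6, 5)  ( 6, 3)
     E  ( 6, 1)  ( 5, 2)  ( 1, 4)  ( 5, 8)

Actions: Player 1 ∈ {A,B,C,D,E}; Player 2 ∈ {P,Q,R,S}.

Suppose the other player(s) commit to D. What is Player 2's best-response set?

BR_2 = {P,Q}

u_2(P vs D) = 9
u_2(Q vs D) = 9
u_2(R vs D) = 5
u_2(S vs D) = 3
max payoff 9 at {P,Q}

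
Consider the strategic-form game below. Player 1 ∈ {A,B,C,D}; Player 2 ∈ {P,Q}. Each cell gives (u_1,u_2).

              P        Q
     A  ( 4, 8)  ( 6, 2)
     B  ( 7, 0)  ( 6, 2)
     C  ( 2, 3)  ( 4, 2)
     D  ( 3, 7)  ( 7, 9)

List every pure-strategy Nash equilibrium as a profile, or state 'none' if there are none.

(A,P): not NE [P1→B gives 7>4]
(A,Q): not NE [P1→D gives 7>6; P2→P gives 8>2]
(B,P): not NE [P2→Q gives 2>0]
(B,Q): not NE [P1→D gives 7>6]
(C,P): not NE [P1→B gives 7>2]
(C,Q): not NE [P1→D gives 7>4; P2→P gives 3>2]
(D,P): not NE [P1→B gives 7>3; P2→Q gives 9>7]
(D,Q): NE

NE set: (D,Q)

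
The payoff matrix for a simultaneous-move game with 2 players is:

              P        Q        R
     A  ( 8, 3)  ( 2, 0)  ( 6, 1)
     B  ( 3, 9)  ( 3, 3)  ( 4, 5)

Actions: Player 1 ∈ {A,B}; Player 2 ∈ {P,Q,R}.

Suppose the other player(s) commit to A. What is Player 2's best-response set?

P2 best: {P}

u_2(P vs A) = 3
u_2(Q vs A) = 0
u_2(R vs A) = 1
max payoff 3 at {P}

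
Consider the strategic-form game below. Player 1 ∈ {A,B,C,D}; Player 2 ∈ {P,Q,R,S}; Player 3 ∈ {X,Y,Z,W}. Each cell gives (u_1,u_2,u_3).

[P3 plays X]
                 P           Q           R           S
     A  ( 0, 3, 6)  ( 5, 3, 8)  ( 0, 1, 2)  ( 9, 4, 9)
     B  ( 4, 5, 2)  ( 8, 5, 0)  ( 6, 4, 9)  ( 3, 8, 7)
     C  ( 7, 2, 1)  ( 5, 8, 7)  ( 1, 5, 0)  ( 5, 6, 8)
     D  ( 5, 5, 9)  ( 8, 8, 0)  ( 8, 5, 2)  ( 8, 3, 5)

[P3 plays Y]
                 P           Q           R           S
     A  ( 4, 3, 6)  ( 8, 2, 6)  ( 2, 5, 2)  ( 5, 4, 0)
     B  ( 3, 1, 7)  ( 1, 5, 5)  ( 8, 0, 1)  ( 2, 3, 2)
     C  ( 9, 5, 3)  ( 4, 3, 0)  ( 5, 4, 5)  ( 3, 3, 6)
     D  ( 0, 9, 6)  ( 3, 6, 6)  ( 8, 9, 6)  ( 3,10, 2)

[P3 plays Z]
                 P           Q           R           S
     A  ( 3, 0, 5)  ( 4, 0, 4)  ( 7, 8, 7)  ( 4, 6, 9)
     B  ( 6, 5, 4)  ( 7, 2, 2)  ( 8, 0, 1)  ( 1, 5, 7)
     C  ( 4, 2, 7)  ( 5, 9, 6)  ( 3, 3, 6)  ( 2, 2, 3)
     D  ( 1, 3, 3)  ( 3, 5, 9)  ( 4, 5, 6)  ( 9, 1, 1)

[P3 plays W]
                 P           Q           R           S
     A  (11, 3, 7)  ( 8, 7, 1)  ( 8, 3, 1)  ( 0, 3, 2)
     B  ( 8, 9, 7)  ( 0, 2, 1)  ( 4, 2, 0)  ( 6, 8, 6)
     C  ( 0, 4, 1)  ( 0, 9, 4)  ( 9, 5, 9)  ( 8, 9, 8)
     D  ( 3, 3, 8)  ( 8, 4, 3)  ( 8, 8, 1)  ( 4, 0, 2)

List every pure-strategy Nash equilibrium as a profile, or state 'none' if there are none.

Nash profiles: (A,S,X), (C,S,W)

(A,P,X): not NE [P1→C gives 7>0; P2→S gives 4>3; P3→W gives 7>6]
(A,P,Y): not NE [P1→C gives 9>4; P2→R gives 5>3; P3→W gives 7>6]
(A,P,Z): not NE [P1→B gives 6>3; P2→R gives 8>0; P3→W gives 7>5]
(A,P,W): not NE [P2→Q gives 7>3]
(A,Q,X): not NE [P1→D gives 8>5; P2→S gives 4>3]
(A,Q,Y): not NE [P2→R gives 5>2; P3→X gives 8>6]
(A,Q,Z): not NE [P1→B gives 7>4; P2→R gives 8>0; P3→X gives 8>4]
(A,Q,W): not NE [P3→X gives 8>1]
(A,R,X): not NE [P1→D gives 8>0; P2→S gives 4>1; P3→Z gives 7>2]
(A,R,Y): not NE [P1→D gives 8>2; P3→Z gives 7>2]
(A,R,Z): not NE [P1→B gives 8>7]
(A,R,W): not NE [P1→C gives 9>8; P2→Q gives 7>3; P3→Z gives 7>1]
(A,S,X): NE
(A,S,Y): not NE [P2→R gives 5>4; P3→Z gives 9>0]
(A,S,Z): not NE [P1→D gives 9>4; P2→R gives 8>6]
(A,S,W): not NE [P1→C gives 8>0; P2→Q gives 7>3; P3→Z gives 9>2]
(B,P,X): not NE [P1→C gives 7>4; P2→S gives 8>5; P3→W gives 7>2]
(B,P,Y): not NE [P1→C gives 9>3; P2→Q gives 5>1]
(B,P,Z): not NE [P3→W gives 7>4]
(B,P,W): not NE [P1→A gives 11>8]
(B,Q,X): not NE [P2→S gives 8>5; P3→Y gives 5>0]
(B,Q,Y): not NE [P1→A gives 8>1]
(B,Q,Z): not NE [P2→S gives 5>2; P3→Y gives 5>2]
(B,Q,W): not NE [P1→D gives 8>0; P2→P gives 9>2; P3→Y gives 5>1]
(B,R,X): not NE [P1→D gives 8>6; P2→S gives 8>4]
(B,R,Y): not NE [P2→Q gives 5>0; P3→X gives 9>1]
(B,R,Z): not NE [P2→S gives 5>0; P3→X gives 9>1]
(B,R,W): not NE [P1→C gives 9>4; P2→P gives 9>2; P3→X gives 9>0]
(B,S,X): not NE [P1→A gives 9>3]
(B,S,Y): not NE [P1→A gives 5>2; P2→Q gives 5>3; P3→Z gives 7>2]
(B,S,Z): not NE [P1→D gives 9>1]
(B,S,W): not NE [P1→C gives 8>6; P2→P gives 9>8; P3→Z gives 7>6]
(C,P,X): not NE [P2→Q gives 8>2; P3→Z gives 7>1]
(C,P,Y): not NE [P3→Z gives 7>3]
(C,P,Z): not NE [P1→B gives 6>4; P2→Q gives 9>2]
(C,P,W): not NE [P1→A gives 11>0; P2→S gives 9>4; P3→Z gives 7>1]
(C,Q,X): not NE [P1→D gives 8>5]
(C,Q,Y): not NE [P1→A gives 8>4; P2→P gives 5>3; P3→X gives 7>0]
(C,Q,Z): not NE [P1→B gives 7>5; P3→X gives 7>6]
(C,Q,W): not NE [P1→D gives 8>0; P3→X gives 7>4]
(C,R,X): not NE [P1→D gives 8>1; P2→Q gives 8>5; P3→W gives 9>0]
(C,R,Y): not NE [P1→D gives 8>5; P2→P gives 5>4; P3→W gives 9>5]
(C,R,Z): not NE [P1→B gives 8>3; P2→Q gives 9>3; P3→W gives 9>6]
(C,R,W): not NE [P2→S gives 9>5]
(C,S,X): not NE [P1→A gives 9>5; P2→Q gives 8>6]
(C,S,Y): not NE [P1→A gives 5>3; P2→P gives 5>3; P3→W gives 8>6]
(C,S,Z): not NE [P1→D gives 9>2; P2→Q gives 9>2; P3→W gives 8>3]
(C,S,W): NE
(D,P,X): not NE [P1→C gives 7>5; P2→Q gives 8>5]
(D,P,Y): not NE [P1→C gives 9>0; P2→S gives 10>9; P3→X gives 9>6]
(D,P,Z): not NE [P1→B gives 6>1; P2→R gives 5>3; P3→X gives 9>3]
(D,P,W): not NE [P1→A gives 11>3; P2→R gives 8>3; P3→X gives 9>8]
(D,Q,X): not NE [P3→Z gives 9>0]
(D,Q,Y): not NE [P1→A gives 8>3; P2→S gives 10>6; P3→Z gives 9>6]
(D,Q,Z): not NE [P1→B gives 7>3]
(D,Q,W): not NE [P2→R gives 8>4; P3→Z gives 9>3]
(D,R,X): not NE [P2→Q gives 8>5; P3→Z gives 6>2]
(D,R,Y): not NE [P2→S gives 10>9]
(D,R,Z): not NE [P1→B gives 8>4]
(D,R,W): not NE [P1→C gives 9>8; P3→Z gives 6>1]
(D,S,X): not NE [P1→A gives 9>8; P2→Q gives 8>3]
(D,S,Y): not NE [P1→A gives 5>3; P3→X gives 5>2]
(D,S,Z): not NE [P2→R gives 5>1; P3→X gives 5>1]
(D,S,W): not NE [P1→C gives 8>4; P2→R gives 8>0; P3→X gives 5>2]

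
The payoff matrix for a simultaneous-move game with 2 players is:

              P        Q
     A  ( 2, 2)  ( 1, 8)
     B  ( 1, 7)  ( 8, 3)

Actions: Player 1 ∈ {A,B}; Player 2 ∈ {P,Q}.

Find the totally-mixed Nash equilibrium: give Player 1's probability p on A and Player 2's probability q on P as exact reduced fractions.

P1 indiff ⇒ q·2+(1-q)·1 = q·1+(1-q)·8 ⇒ q(1) = (1-q)(7) ⇒ q = 7/8
P2 indiff ⇒ p·2+(1-p)·7 = p·8+(1-p)·3 ⇒ p(-6) = (1-p)(-4) ⇒ p = 2/5

(p,q) = (2/5, 7/8)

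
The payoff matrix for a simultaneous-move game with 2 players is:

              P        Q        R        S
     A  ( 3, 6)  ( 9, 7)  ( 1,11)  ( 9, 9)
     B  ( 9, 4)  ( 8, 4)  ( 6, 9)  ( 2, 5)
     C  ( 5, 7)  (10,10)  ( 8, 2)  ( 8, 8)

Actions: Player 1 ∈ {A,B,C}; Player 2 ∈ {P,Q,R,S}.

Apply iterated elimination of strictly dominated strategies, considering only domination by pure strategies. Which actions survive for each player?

Survivors P1:{A,C} P2:{Q,R,S}

P2 drop P (S beats it: A:9>6 B:5>4 C:8>7)
P1 drop B (C beats it: Q:10>8 R:8>6 S:8>2)
P1→{A,C} P2→{Q,R,S}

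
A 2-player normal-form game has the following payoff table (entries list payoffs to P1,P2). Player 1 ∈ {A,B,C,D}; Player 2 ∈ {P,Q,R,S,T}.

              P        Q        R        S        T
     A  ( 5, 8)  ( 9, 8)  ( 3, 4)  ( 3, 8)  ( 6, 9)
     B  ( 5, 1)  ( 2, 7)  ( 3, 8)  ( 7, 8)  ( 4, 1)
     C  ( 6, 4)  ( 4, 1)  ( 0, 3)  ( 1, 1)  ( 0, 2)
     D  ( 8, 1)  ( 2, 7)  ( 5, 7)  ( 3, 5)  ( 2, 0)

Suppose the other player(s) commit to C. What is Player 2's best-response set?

u_2(P vs C) = 4
u_2(Q vs C) = 1
u_2(R vs C) = 3
u_2(S vs C) = 1
u_2(T vs C) = 2
max payoff 4 at {P}

argmax u_2 = {P}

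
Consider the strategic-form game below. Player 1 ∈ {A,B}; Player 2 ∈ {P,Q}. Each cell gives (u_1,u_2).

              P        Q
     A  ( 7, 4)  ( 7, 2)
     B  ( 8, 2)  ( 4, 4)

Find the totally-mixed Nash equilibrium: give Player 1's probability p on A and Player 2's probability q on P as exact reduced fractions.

p=1/2, q=3/4

P1 indiff ⇒ q·7+(1-q)·7 = q·8+(1-q)·4 ⇒ q(-1) = (1-q)(-3) ⇒ q = 3/4
P2 indiff ⇒ p·4+(1-p)·2 = p·2+(1-p)·4 ⇒ p(2) = (1-p)(2) ⇒ p = 1/2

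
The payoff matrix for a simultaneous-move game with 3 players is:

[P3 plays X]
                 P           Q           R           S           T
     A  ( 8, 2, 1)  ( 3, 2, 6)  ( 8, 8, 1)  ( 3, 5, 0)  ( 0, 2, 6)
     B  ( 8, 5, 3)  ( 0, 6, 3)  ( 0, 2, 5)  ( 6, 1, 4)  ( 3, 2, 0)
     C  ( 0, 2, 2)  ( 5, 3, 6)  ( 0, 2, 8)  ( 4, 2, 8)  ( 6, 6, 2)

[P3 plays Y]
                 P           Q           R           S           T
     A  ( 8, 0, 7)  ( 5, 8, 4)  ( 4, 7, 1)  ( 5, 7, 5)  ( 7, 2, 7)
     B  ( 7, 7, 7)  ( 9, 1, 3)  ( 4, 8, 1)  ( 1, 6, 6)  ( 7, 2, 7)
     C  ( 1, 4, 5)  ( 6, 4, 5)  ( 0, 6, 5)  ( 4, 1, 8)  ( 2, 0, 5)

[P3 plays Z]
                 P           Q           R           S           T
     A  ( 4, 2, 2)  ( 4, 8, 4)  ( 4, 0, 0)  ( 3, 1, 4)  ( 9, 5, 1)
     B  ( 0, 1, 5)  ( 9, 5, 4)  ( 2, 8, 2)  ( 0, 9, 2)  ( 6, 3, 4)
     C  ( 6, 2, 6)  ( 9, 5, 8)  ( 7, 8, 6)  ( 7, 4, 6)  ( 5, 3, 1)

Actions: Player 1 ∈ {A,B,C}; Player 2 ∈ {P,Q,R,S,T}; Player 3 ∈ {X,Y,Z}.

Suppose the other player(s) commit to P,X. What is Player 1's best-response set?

BR_1 = {A,B}

u_1(A vs P,X) = 8
u_1(B vs P,X) = 8
u_1(C vs P,X) = 0
max payoff 8 at {A,B}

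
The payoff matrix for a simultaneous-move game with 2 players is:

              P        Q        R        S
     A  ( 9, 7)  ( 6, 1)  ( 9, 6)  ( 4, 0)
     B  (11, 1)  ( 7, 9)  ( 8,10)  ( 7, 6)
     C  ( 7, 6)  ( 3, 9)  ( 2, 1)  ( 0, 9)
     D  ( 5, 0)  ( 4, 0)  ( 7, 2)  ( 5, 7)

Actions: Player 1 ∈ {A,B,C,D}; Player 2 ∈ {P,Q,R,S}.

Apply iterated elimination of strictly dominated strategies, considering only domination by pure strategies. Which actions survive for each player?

P1 drop C (A beats it: P:9>7 Q:6>3 R:9>2 S:4>0)
P1 drop D (B beats it: P:11>5 Q:7>4 R:8>7 S:7>5)
P2 drop Q (R beats it: A:6>1 B:10>9)
P2 drop S (R beats it: A:6>0 B:10>6)
P1→{A,B} P2→{P,R}

IESDS → P1:{A,B} P2:{P,R}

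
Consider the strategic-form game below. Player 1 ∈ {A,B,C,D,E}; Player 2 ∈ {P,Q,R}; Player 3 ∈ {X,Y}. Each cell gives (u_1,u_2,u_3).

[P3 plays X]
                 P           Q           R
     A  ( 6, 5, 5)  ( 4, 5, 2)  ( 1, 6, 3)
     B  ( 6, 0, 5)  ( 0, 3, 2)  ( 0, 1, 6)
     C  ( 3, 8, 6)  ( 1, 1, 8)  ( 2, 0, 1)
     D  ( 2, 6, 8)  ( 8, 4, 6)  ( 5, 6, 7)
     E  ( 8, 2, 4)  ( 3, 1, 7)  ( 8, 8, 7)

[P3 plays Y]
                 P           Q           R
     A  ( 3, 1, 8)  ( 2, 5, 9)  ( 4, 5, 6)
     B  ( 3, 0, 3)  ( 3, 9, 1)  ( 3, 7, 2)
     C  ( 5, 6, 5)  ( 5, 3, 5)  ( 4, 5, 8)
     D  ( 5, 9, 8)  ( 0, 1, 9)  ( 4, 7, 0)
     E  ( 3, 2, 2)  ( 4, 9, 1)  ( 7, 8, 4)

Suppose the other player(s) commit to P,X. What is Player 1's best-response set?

P1 best: {E}

u_1(A vs P,X) = 6
u_1(B vs P,X) = 6
u_1(C vs P,X) = 3
u_1(D vs P,X) = 2
u_1(E vs P,X) = 8
max payoff 8 at {E}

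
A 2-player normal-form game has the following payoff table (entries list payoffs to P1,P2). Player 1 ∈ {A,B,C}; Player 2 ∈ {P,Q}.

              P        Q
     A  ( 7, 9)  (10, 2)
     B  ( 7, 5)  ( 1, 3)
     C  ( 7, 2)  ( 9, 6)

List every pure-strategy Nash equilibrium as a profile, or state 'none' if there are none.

PSNE = {(A,P), (B,P)}

(A,P): NE
(A,Q): not NE [P2→P gives 9>2]
(B,P): NE
(B,Q): not NE [P1→A gives 10>1; P2→P gives 5>3]
(C,P): not NE [P2→Q gives 6>2]
(C,Q): not NE [P1→A gives 10>9]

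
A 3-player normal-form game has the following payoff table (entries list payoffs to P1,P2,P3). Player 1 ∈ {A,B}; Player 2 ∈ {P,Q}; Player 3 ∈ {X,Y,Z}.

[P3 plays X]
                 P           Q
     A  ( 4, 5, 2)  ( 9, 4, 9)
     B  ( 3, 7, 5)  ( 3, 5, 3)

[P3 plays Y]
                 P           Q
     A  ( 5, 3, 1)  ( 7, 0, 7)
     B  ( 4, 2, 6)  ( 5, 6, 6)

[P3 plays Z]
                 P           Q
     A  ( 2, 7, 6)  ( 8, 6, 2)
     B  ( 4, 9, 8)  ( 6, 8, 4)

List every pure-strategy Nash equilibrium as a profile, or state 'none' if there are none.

Nash profiles: (B,P,Z)

(A,P,X): not NE [P3→Z gives 6>2]
(A,P,Y): not NE [P3→Z gives 6>1]
(A,P,Z): not NE [P1→B gives 4>2]
(A,Q,X): not NE [P2→P gives 5>4]
(A,Q,Y): not NE [P2→P gives 3>0; P3→X gives 9>7]
(A,Q,Z): not NE [P2→P gives 7>6; P3→X gives 9>2]
(B,P,X): not NE [P1→A gives 4>3; P3→Z gives 8>5]
(B,P,Y): not NE [P1→A gives 5>4; P2→Q gives 6>2; P3→Z gives 8>6]
(B,P,Z): NE
(B,Q,X): not NE [P1→A gives 9>3; P2→P gives 7>5; P3→Y gives 6>3]
(B,Q,Y): not NE [P1→A gives 7>5]
(B,Q,Z): not NE [P1→A gives 8>6; P2→P gives 9>8; P3→Y gives 6>4]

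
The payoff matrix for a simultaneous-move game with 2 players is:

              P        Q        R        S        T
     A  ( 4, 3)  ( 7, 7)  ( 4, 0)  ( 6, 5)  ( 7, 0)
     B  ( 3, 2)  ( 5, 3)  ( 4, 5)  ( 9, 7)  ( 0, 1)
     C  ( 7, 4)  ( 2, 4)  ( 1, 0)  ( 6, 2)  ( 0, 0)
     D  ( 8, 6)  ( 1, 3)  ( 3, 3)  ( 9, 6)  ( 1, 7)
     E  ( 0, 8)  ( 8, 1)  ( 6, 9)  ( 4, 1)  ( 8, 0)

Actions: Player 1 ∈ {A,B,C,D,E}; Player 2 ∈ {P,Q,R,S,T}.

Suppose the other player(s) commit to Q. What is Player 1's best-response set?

u_1(A vs Q) = 7
u_1(B vs Q) = 5
u_1(C vs Q) = 2
u_1(D vs Q) = 1
u_1(E vs Q) = 8
max payoff 8 at {E}

argmax u_1 = {E}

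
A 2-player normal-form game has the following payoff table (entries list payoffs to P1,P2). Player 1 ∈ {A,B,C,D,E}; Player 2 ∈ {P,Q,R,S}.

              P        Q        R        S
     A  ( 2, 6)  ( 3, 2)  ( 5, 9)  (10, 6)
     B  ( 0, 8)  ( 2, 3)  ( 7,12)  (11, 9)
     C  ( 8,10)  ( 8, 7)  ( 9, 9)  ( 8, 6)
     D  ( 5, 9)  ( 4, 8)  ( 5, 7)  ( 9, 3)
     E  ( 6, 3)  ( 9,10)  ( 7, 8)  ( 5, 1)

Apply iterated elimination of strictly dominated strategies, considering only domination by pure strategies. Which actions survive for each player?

P2 drop S (R beats it: A:9>6 B:12>9 C:9>6 D:7>3 E:8>1)
P1 drop A (C beats it: P:8>2 Q:8>3 R:9>5)
P1 drop B (C beats it: P:8>0 Q:8>2 R:9>7)
P1 drop D (C beats it: P:8>5 Q:8>4 R:9>5)
P1→{C,E} P2→{P,Q,R}

Survivors P1:{C,E} P2:{P,Q,R}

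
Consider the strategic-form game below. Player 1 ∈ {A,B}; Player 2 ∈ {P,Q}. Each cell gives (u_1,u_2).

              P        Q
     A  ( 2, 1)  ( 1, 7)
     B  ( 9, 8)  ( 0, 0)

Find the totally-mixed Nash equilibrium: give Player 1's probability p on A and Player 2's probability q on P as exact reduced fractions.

P1 mixes 4/7 on A; P2 mixes 1/8 on P

P1 indiff ⇒ q·2+(1-q)·1 = q·9+(1-q)·0 ⇒ q(-7) = (1-q)(-1) ⇒ q = 1/8
P2 indiff ⇒ p·1+(1-p)·8 = p·7+(1-p)·0 ⇒ p(-6) = (1-p)(-8) ⇒ p = 4/7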